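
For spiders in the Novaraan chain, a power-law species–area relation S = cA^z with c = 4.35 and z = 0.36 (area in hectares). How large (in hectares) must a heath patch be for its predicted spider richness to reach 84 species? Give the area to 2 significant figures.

3700 hectares

84 = 4.35 × A^0.36  ⇒  A^0.36 = 84/4.35 = 19.31
ln A = ln(19.31) / 0.36 = 2.9606 / 0.36 = 8.2240
A = e^8.2240 ≈ 3729 hectares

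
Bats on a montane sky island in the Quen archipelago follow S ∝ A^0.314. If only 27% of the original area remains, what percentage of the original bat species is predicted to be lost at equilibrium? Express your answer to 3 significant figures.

S_new/S_old = (A_new/A_old)^z = 0.27^0.314
= exp(0.314 × ln 0.27) = exp(0.314 × -1.3093) = exp(-0.4111) ≈ 0.6629
Fraction lost = 1 − 0.6629 = 0.3371

33.7%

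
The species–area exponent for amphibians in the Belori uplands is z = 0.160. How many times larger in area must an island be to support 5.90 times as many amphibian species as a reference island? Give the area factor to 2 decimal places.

65739.30

(A₂/A₁)^0.16 = 5.9, so A₂/A₁ = 5.9^(1/0.16) = 5.9^6.25
ln(A₂/A₁) = ln 5.9 / 0.16 = 1.7750 / 0.16 = 11.0935
A₂/A₁ = e^11.0935 ≈ 65739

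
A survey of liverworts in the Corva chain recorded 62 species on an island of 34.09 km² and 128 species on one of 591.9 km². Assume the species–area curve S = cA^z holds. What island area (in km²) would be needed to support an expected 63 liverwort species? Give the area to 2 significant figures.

z = ln(128/62) / ln(591.9/34.09) = 0.7249 / 2.8543 = 0.2540
c = 62 / 34.09^0.2540 = 62 / 2.45 = 25.3
A = (63/25.3)^(1/0.2540) ⇒ ln A = ln(2.49)/0.2540 = 3.5920
A = e^3.5920 ≈ 36.31 km²

36 km²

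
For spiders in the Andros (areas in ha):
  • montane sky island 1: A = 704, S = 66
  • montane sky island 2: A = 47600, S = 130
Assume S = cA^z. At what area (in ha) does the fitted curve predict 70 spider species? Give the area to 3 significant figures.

1010 ha

z = ln(130/66) / ln(47600/704) = 0.6779 / 4.2138 = 0.1609
c = 66 / 704^0.1609 = 66 / 2.871 = 22.99
A = (70/22.99)^(1/0.1609) ⇒ ln A = ln(3.045)/0.1609 = 6.9225
A = e^6.9225 ≈ 1015 ha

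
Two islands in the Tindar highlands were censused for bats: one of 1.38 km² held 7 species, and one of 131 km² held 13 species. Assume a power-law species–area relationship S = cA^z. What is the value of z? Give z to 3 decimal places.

Taking logs: ln S = ln c + z ln A, so z = (ln S₂ − ln S₁)/(ln A₂ − ln A₁).
z = ln(13/7) / ln(131/1.38) = ln(1.857) / ln(94.93) = 0.6190 / 4.5531 = 0.1360

0.136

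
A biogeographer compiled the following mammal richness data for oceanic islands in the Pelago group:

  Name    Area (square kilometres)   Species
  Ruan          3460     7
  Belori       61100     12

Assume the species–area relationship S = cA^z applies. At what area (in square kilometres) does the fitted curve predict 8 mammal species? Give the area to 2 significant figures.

7000 square kilometres

z = ln(12/7) / ln(61100/3460) = 0.5390 / 2.8712 = 0.1877
c = 7 / 3460^0.1877 = 7 / 4.617 = 1.516
A = (8/1.516)^(1/0.1877) ⇒ ln A = ln(5.277)/0.1877 = 8.8603
A = e^8.8603 ≈ 7047 square kilometres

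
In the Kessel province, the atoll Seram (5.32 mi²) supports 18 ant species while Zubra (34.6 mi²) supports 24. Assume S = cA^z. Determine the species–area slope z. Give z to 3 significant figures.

Taking logs: ln S = ln c + z ln A, so z = (ln S₂ − ln S₁)/(ln A₂ − ln A₁).
z = ln(24/18) / ln(34.6/5.32) = ln(1.333) / ln(6.504) = 0.2877 / 1.8724 = 0.1536

0.154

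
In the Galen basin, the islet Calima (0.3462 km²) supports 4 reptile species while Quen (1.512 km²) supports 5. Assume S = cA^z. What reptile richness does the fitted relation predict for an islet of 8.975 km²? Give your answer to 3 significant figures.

z = ln(5/4) / ln(1.512/0.3462) = 0.2231 / 1.4742 = 0.1514
c = 4 / 0.3462^0.1514 = 4 / 0.8517 = 4.697
S₃ = 4.697 × 8.975^0.1514 = 4.697 × 1.394 ≈ 6.547

6.55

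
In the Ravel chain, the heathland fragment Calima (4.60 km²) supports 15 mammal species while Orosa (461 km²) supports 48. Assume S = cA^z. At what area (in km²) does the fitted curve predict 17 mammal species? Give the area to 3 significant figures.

7.55 km²

z = ln(48/15) / ln(461/4.6) = 1.1632 / 4.6073 = 0.2525
c = 15 / 4.6^0.2525 = 15 / 1.47 = 10.2
A = (17/10.2)^(1/0.2525) ⇒ ln A = ln(1.666)/0.2525 = 2.0218
A = e^2.0218 ≈ 7.552 km²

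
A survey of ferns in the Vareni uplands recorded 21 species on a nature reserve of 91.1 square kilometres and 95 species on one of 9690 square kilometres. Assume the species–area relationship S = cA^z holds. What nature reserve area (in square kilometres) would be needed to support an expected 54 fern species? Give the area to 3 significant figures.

1690 square kilometres

z = ln(95/21) / ln(9690/91.1) = 1.5094 / 4.6669 = 0.3234
c = 21 / 91.1^0.3234 = 21 / 4.303 = 4.881
A = (54/4.881)^(1/0.3234) ⇒ ln A = ln(11.06)/0.3234 = 7.4322
A = e^7.4322 ≈ 1690 square kilometres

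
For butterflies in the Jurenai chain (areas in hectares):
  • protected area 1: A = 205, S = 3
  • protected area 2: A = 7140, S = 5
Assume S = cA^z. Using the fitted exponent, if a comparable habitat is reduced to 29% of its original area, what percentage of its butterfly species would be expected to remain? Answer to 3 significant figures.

83.7%

z = ln(5/3) / ln(7140/205) = 0.5108 / 3.5505 = 0.1439
S_new/S_old = (A_new/A_old)^z = 0.29^0.1439 = exp(0.1439 × -1.2379) = 0.8369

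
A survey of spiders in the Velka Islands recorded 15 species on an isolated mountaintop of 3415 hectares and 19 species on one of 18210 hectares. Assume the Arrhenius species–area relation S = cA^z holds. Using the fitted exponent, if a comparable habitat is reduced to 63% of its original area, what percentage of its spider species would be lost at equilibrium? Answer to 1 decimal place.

6.3%

z = ln(19/15) / ln(18210/3415) = 0.2364 / 1.6738 = 0.1412
S_new/S_old = (A_new/A_old)^z = 0.63^0.1412 = exp(0.1412 × -0.4620) = 0.9368
Fraction lost = 1 − 0.9368 = 0.06317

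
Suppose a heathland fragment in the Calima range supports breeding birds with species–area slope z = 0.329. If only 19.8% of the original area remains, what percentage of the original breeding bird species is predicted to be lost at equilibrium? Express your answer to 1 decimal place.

41.3%

S_new/S_old = (A_new/A_old)^z = 0.198^0.329
= exp(0.329 × ln 0.198) = exp(0.329 × -1.6195) = exp(-0.5328) ≈ 0.587
Fraction lost = 1 − 0.587 = 0.413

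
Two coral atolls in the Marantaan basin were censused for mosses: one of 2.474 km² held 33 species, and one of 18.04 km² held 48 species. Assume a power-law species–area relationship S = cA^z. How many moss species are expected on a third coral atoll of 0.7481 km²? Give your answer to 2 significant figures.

26

z = ln(48/33) / ln(18.04/2.474) = 0.3747 / 1.9868 = 0.1886
c = 33 / 2.474^0.1886 = 33 / 1.186 = 27.82
S₃ = 27.82 × 0.7481^0.1886 = 27.82 × 0.9467 ≈ 26.34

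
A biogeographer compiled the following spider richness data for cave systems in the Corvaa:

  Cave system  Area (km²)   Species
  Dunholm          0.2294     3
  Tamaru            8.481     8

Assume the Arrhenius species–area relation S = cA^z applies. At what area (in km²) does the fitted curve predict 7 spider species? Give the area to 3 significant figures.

5.19 km²

z = ln(8/3) / ln(8.481/0.2294) = 0.9808 / 3.6101 = 0.2717
c = 3 / 0.2294^0.2717 = 3 / 0.6703 = 4.475
A = (7/4.475)^(1/0.2717) ⇒ ln A = ln(1.564)/0.2717 = 1.6463
A = e^1.6463 ≈ 5.188 km²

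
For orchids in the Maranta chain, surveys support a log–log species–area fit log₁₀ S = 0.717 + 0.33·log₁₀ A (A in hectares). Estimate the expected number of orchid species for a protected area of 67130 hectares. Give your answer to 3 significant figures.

204

S = 5.212 × 67130^0.33
ln S = ln 5.212 + 0.33 × ln 67130 = 1.6510 + 0.33 × 11.1144 = 5.3187
S = e^5.3187 ≈ 204.1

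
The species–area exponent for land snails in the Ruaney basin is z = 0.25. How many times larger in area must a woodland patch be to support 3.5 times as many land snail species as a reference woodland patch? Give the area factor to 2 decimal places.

150.06

(A₂/A₁)^0.25 = 3.5, so A₂/A₁ = 3.5^(1/0.25) = 3.5^4
ln(A₂/A₁) = ln 3.5 / 0.25 = 1.2528 / 0.25 = 5.0111
A₂/A₁ = e^5.0111 ≈ 150.1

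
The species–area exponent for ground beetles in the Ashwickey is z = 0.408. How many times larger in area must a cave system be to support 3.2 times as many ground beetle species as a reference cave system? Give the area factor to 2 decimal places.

(A₂/A₁)^0.408 = 3.2, so A₂/A₁ = 3.2^(1/0.408) = 3.2^2.451
ln(A₂/A₁) = ln 3.2 / 0.408 = 1.1632 / 0.408 = 2.8509
A₂/A₁ = e^2.8509 ≈ 17.3

17.30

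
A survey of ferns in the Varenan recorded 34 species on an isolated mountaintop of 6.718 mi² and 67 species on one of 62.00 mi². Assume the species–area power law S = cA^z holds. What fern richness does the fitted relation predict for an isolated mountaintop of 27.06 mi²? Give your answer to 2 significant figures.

52

z = ln(67/34) / ln(62/6.718) = 0.6783 / 2.2223 = 0.3052
c = 34 / 6.718^0.3052 = 34 / 1.789 = 19.01
S₃ = 19.01 × 27.06^0.3052 = 19.01 × 2.736 ≈ 52.02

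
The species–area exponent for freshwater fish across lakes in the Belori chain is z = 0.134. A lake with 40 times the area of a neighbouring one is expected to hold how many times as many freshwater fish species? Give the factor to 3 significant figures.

1.64

S₂/S₁ = (A₂/A₁)^z = 40^0.134
ln(S₂/S₁) = 0.134 × ln 40 = 0.134 × 3.6889 = 0.4943
S₂/S₁ = e^0.4943 ≈ 1.639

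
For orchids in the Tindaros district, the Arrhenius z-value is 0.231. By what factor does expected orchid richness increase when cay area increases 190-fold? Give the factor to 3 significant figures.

3.36

S₂/S₁ = (A₂/A₁)^z = 190^0.231
ln(S₂/S₁) = 0.231 × ln 190 = 0.231 × 5.2470 = 1.2121
S₂/S₁ = e^1.2121 ≈ 3.36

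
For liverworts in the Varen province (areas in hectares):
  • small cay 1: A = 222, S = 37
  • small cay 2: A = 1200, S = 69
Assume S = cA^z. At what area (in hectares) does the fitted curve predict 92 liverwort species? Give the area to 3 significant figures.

z = ln(69/37) / ln(1200/222) = 0.6232 / 1.6874 = 0.3693
c = 37 / 222^0.3693 = 37 / 7.354 = 5.031
A = (92/5.031)^(1/0.3693) ⇒ ln A = ln(18.29)/0.3693 = 7.8690
A = e^7.8690 ≈ 2615 hectares

2620 hectares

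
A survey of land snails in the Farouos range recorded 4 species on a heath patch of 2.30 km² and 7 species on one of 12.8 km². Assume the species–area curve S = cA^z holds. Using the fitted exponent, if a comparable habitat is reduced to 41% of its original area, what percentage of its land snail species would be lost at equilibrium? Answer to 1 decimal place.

25.2%

z = ln(7/4) / ln(12.8/2.3) = 0.5596 / 1.7165 = 0.3260
S_new/S_old = (A_new/A_old)^z = 0.41^0.3260 = exp(0.3260 × -0.8916) = 0.7478
Fraction lost = 1 − 0.7478 = 0.2522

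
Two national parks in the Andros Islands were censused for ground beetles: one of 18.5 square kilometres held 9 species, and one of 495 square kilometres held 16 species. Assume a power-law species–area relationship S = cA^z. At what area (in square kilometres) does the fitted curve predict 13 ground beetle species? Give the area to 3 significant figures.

z = ln(16/9) / ln(495/18.5) = 0.5754 / 3.2868 = 0.1751
c = 9 / 18.5^0.1751 = 9 / 1.667 = 5.4
A = (13/5.4)^(1/0.1751) ⇒ ln A = ln(2.407)/0.1751 = 5.0184
A = e^5.0184 ≈ 151.2 square kilometres

151 square kilometres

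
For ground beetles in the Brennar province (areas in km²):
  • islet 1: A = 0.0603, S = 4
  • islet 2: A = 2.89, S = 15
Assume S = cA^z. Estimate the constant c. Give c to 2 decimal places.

10.44

z = ln(S₂/S₁) / ln(A₂/A₁) = ln(15/4) / ln(2.89/0.0603) = 1.3218 / 3.8697 = 0.3416
c = S₁ / A₁^z = 4 / 0.0603^0.3416 = 4 / 0.3832 = 10.44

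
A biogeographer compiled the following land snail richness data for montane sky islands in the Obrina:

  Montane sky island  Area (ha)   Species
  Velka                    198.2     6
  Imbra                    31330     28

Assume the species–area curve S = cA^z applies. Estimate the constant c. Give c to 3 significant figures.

1.20

z = ln(S₂/S₁) / ln(A₂/A₁) = ln(28/6) / ln(31330/198.2) = 1.5404 / 5.0631 = 0.3043
c = S₁ / A₁^z = 6 / 198.2^0.3043 = 6 / 4.999 = 1.2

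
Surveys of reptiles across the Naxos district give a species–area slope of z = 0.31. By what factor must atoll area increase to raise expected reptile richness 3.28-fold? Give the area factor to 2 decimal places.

46.14

(A₂/A₁)^0.31 = 3.28, so A₂/A₁ = 3.28^(1/0.31) = 3.28^3.226
ln(A₂/A₁) = ln 3.28 / 0.31 = 1.1878 / 0.31 = 3.8318
A₂/A₁ = e^3.8318 ≈ 46.14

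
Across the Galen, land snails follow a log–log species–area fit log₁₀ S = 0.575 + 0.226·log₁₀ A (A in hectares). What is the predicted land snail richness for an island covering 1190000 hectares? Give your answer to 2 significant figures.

S = 3.758 × 1190000^0.226 = 3.758 × 23.61 ≈ 88.73

89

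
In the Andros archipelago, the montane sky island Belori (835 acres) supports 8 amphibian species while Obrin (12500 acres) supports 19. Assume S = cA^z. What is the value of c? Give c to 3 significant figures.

z = ln(S₂/S₁) / ln(A₂/A₁) = ln(19/8) / ln(12500/835) = 0.8650 / 2.7061 = 0.3197
c = S₁ / A₁^z = 8 / 835^0.3197 = 8 / 8.589 = 0.9315

0.931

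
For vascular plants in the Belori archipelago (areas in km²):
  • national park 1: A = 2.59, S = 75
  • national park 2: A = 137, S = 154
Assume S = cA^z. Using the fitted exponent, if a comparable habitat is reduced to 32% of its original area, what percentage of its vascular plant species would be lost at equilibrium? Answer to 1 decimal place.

z = ln(154/75) / ln(137/2.59) = 0.7195 / 3.9683 = 0.1813
S_new/S_old = (A_new/A_old)^z = 0.32^0.1813 = exp(0.1813 × -1.1394) = 0.8134
Fraction lost = 1 − 0.8134 = 0.1866

18.7%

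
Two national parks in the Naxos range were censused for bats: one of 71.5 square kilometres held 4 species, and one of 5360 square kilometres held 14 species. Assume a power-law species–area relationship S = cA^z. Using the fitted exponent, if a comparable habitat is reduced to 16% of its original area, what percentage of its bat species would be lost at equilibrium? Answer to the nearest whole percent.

z = ln(14/4) / ln(5360/71.5) = 1.2528 / 4.3170 = 0.2902
S_new/S_old = (A_new/A_old)^z = 0.16^0.2902 = exp(0.2902 × -1.8326) = 0.5875
Fraction lost = 1 − 0.5875 = 0.4125

41%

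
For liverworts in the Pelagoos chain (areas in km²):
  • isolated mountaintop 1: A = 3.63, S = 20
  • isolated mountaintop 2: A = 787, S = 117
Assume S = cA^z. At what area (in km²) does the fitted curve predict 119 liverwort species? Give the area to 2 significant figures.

830 km²

z = ln(117/20) / ln(787/3.63) = 1.7664 / 5.3790 = 0.3284
c = 20 / 3.63^0.3284 = 20 / 1.527 = 13.1
A = (119/13.1)^(1/0.3284) ⇒ ln A = ln(9.086)/0.3284 = 6.7198
A = e^6.7198 ≈ 828.7 km²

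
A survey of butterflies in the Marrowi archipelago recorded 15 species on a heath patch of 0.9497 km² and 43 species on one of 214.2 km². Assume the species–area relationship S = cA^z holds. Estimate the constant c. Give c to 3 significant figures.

15.2

z = ln(S₂/S₁) / ln(A₂/A₁) = ln(43/15) / ln(214.2/0.9497) = 1.0531 / 5.4185 = 0.1944
c = S₁ / A₁^z = 15 / 0.9497^0.1944 = 15 / 0.99 = 15.15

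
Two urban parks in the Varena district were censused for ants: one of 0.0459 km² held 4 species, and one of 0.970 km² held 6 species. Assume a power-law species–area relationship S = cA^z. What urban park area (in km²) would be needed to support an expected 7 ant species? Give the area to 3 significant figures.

z = ln(6/4) / ln(0.97/0.0459) = 0.4055 / 3.0508 = 0.1329
c = 4 / 0.0459^0.1329 = 4 / 0.664 = 6.024
A = (7/6.024)^(1/0.1329) ⇒ ln A = ln(1.162)/0.1329 = 1.1294
A = e^1.1294 ≈ 3.094 km²

3.09 km²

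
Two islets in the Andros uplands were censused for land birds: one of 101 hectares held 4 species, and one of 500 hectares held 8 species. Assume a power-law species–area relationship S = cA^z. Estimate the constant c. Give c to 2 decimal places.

0.54

z = ln(S₂/S₁) / ln(A₂/A₁) = ln(8/4) / ln(500/101) = 0.6931 / 1.5995 = 0.4334
c = S₁ / A₁^z = 4 / 101^0.4334 = 4 / 7.389 = 0.5413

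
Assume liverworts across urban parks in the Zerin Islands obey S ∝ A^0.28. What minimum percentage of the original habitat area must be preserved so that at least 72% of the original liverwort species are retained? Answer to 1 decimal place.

30.9%

Need (A_new/A_old)^0.28 = 0.72, so A_new/A_old = 0.72^(1/0.28) = 0.72^3.571
ln(A_new/A_old) = ln 0.72 / 0.28 = -0.3285 / 0.28 = -1.1732
A_new/A_old = e^-1.1732 ≈ 0.3094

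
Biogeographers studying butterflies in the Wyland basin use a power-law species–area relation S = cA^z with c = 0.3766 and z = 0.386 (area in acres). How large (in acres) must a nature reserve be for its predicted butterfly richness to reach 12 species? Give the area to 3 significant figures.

12 = 0.3766 × A^0.386  ⇒  A^0.386 = 12/0.3766 = 31.86
ln A = ln(31.86) / 0.386 = 3.4615 / 0.386 = 8.9676
A = e^8.9676 ≈ 7844 acres

7840 acres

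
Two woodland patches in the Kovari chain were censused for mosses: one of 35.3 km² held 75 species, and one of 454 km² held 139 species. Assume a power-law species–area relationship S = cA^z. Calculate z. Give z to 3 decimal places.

Taking logs: ln S = ln c + z ln A, so z = (ln S₂ − ln S₁)/(ln A₂ − ln A₁).
z = ln(139/75) / ln(454/35.3) = ln(1.853) / ln(12.86) = 0.6170 / 2.5542 = 0.2416

0.242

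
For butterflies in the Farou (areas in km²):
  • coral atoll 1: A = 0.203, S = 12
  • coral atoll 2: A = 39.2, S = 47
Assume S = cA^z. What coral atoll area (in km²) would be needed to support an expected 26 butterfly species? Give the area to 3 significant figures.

4.00 km²

z = ln(47/12) / ln(39.2/0.203) = 1.3652 / 5.2632 = 0.2594
c = 12 / 0.203^0.2594 = 12 / 0.6613 = 18.15
A = (26/18.15)^(1/0.2594) ⇒ ln A = ln(1.433)/0.2594 = 1.3862
A = e^1.3862 ≈ 4 km²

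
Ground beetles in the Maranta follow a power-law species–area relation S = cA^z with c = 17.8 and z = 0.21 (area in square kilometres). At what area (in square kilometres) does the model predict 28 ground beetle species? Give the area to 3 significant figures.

28 = 17.8 × A^0.21  ⇒  A^0.21 = 28/17.8 = 1.573
ln A = ln(1.573) / 0.21 = 0.4530 / 0.21 = 2.1572
A = e^2.1572 ≈ 8.647 square kilometres

8.65 square kilometres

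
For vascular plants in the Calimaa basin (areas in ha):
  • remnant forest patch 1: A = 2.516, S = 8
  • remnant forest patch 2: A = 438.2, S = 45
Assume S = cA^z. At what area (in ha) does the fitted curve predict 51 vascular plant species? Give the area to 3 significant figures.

z = ln(45/8) / ln(438.2/2.516) = 1.7272 / 5.1600 = 0.3347
c = 8 / 2.516^0.3347 = 8 / 1.362 = 5.874
A = (51/5.874)^(1/0.3347) ⇒ ln A = ln(8.682)/0.3347 = 6.4566
A = e^6.4566 ≈ 636.9 ha

637 ha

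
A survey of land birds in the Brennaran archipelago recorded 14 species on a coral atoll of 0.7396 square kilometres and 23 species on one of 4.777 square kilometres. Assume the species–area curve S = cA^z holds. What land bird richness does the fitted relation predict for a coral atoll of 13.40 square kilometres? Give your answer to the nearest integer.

z = ln(23/14) / ln(4.777/0.7396) = 0.4964 / 1.8655 = 0.2661
c = 14 / 0.7396^0.2661 = 14 / 0.9229 = 15.17
S₃ = 15.17 × 13.4^0.2661 = 15.17 × 1.995 ≈ 30.26

30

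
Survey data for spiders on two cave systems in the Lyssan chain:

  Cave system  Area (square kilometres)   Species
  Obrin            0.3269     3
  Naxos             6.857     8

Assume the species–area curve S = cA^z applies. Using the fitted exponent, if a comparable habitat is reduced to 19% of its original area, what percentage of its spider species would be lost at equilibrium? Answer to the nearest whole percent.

41%

z = ln(8/3) / ln(6.857/0.3269) = 0.9808 / 3.0434 = 0.3223
S_new/S_old = (A_new/A_old)^z = 0.19^0.3223 = exp(0.3223 × -1.6607) = 0.5855
Fraction lost = 1 − 0.5855 = 0.4145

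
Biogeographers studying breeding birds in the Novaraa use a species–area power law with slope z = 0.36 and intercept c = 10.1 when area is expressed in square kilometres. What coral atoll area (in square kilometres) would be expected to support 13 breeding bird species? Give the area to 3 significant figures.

13 = 10.1 × A^0.36  ⇒  A^0.36 = 13/10.1 = 1.287
ln A = ln(1.287) / 0.36 = 0.2524 / 0.36 = 0.7011
A = e^0.7011 ≈ 2.016 square kilometres

2.02 square kilometres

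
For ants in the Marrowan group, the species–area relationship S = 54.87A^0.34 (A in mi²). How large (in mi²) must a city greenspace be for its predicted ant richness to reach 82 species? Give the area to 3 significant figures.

3.26 mi²

82 = 54.87 × A^0.34  ⇒  A^0.34 = 82/54.87 = 1.494
ln A = ln(1.494) / 0.34 = 0.4018 / 0.34 = 1.1816
A = e^1.1816 ≈ 3.26 mi²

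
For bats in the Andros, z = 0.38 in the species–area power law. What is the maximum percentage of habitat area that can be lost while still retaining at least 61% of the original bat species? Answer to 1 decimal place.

72.8%

Need (A_new/A_old)^0.38 = 0.61, so A_new/A_old = 0.61^(1/0.38) = 0.61^2.632
ln(A_new/A_old) = ln 0.61 / 0.38 = -0.4943 / 0.38 = -1.3008
A_new/A_old = e^-1.3008 ≈ 0.2723
Fraction that can be lost = 1 − 0.2723 = 0.7277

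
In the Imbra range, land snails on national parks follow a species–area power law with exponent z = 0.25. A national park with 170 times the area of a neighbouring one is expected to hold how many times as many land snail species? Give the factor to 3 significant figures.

3.61

S₂/S₁ = (A₂/A₁)^z = 170^0.25
ln(S₂/S₁) = 0.25 × ln 170 = 0.25 × 5.1358 = 1.2839
S₂/S₁ = e^1.2839 ≈ 3.611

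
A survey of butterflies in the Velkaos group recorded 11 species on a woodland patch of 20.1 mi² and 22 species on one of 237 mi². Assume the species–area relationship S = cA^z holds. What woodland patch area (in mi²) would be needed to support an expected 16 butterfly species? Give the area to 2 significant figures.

z = ln(22/11) / ln(237/20.1) = 0.6931 / 2.4673 = 0.2809
c = 11 / 20.1^0.2809 = 11 / 2.323 = 4.735
A = (16/4.735)^(1/0.2809) ⇒ ln A = ln(3.379)/0.2809 = 4.3345
A = e^4.3345 ≈ 76.29 mi²

76 mi²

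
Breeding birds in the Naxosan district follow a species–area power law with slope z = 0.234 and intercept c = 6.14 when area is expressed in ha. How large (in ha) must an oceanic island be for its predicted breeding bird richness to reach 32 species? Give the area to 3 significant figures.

1160 ha

32 = 6.14 × A^0.234  ⇒  A^0.234 = 32/6.14 = 5.212
ln A = ln(5.212) / 0.234 = 1.6509 / 0.234 = 7.0552
A = e^7.0552 ≈ 1159 ha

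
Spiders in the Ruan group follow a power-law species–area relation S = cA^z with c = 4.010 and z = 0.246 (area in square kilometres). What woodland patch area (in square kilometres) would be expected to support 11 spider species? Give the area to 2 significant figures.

11 = 4.01 × A^0.246  ⇒  A^0.246 = 11/4.01 = 2.743
ln A = ln(2.743) / 0.246 = 1.0091 / 0.246 = 4.1020
A = e^4.1020 ≈ 60.46 square kilometres

60 square kilometres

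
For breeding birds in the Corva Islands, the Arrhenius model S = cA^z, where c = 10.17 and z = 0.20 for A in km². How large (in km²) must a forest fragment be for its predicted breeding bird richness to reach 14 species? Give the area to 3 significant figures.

14 = 10.17 × A^0.2  ⇒  A^0.2 = 14/10.17 = 1.377
ln A = ln(1.377) / 0.2 = 0.3196 / 0.2 = 1.5981
A = e^1.5981 ≈ 4.944 km²

4.94 km²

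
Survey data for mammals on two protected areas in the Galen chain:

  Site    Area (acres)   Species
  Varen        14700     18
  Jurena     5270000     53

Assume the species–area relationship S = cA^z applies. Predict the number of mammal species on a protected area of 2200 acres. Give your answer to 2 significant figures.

z = ln(53/18) / ln(5270000/14700) = 1.0799 / 5.8819 = 0.1836
c = 18 / 14700^0.1836 = 18 / 5.823 = 3.091
S₃ = 3.091 × 2200^0.1836 = 3.091 × 4.108 ≈ 12.7

13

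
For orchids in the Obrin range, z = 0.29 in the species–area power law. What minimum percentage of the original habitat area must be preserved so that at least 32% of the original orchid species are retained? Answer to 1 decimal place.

2.0%

Need (A_new/A_old)^0.29 = 0.32, so A_new/A_old = 0.32^(1/0.29) = 0.32^3.448
ln(A_new/A_old) = ln 0.32 / 0.29 = -1.1394 / 0.29 = -3.9291
A_new/A_old = e^-3.9291 ≈ 0.01966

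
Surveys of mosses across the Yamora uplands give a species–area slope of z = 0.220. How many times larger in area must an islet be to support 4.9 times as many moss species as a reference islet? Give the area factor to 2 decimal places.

(A₂/A₁)^0.22 = 4.9, so A₂/A₁ = 4.9^(1/0.22) = 4.9^4.545
ln(A₂/A₁) = ln 4.9 / 0.22 = 1.5892 / 0.22 = 7.2238
A₂/A₁ = e^7.2238 ≈ 1372

1371.69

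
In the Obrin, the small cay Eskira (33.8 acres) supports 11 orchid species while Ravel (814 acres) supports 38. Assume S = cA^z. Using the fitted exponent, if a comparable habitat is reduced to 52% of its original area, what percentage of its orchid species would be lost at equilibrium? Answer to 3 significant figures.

22.5%

z = ln(38/11) / ln(814/33.8) = 1.2397 / 3.1815 = 0.3897
S_new/S_old = (A_new/A_old)^z = 0.52^0.3897 = exp(0.3897 × -0.6539) = 0.7751
Fraction lost = 1 − 0.7751 = 0.2249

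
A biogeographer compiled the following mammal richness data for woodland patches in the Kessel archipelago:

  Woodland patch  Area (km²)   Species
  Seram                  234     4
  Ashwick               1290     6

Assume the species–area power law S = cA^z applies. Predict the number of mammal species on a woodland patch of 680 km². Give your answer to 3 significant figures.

5.15

z = ln(6/4) / ln(1290/234) = 0.4055 / 1.7071 = 0.2375
c = 4 / 234^0.2375 = 4 / 3.654 = 1.095
S₃ = 1.095 × 680^0.2375 = 1.095 × 4.707 ≈ 5.153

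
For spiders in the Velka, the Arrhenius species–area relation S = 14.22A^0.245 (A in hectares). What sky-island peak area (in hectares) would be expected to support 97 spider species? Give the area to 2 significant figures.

2500 hectares

97 = 14.22 × A^0.245  ⇒  A^0.245 = 97/14.22 = 6.821
ln A = ln(6.821) / 0.245 = 1.9201 / 0.245 = 7.8370
A = e^7.8370 ≈ 2533 hectares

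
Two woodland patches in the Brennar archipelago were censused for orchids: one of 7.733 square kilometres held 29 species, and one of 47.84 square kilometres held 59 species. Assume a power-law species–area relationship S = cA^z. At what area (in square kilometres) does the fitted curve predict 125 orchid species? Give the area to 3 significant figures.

328 square kilometres

z = ln(59/29) / ln(47.84/7.733) = 0.7102 / 1.8224 = 0.3897
c = 29 / 7.733^0.3897 = 29 / 2.219 = 13.07
A = (125/13.07)^(1/0.3897) ⇒ ln A = ln(9.566)/0.3897 = 5.7942
A = e^5.7942 ≈ 328.4 square kilometres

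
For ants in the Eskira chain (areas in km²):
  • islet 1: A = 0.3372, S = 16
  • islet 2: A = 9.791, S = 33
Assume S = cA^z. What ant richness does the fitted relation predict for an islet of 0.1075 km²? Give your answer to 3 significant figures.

12.5

z = ln(33/16) / ln(9.791/0.3372) = 0.7239 / 3.3685 = 0.2149
c = 16 / 0.3372^0.2149 = 16 / 0.7917 = 20.21
S₃ = 20.21 × 0.1075^0.2149 = 20.21 × 0.6192 ≈ 12.51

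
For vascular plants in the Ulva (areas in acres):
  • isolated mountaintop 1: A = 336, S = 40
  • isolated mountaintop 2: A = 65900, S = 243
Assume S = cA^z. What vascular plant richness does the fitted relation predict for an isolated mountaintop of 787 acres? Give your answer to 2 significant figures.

54

z = ln(243/40) / ln(65900/336) = 1.8042 / 5.2788 = 0.3418
c = 40 / 336^0.3418 = 40 / 7.302 = 5.478
S₃ = 5.478 × 787^0.3418 = 5.478 × 9.768 ≈ 53.5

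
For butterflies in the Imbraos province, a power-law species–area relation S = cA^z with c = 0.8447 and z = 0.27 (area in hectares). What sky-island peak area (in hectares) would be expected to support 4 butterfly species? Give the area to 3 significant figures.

317 hectares

4 = 0.8447 × A^0.27  ⇒  A^0.27 = 4/0.8447 = 4.735
ln A = ln(4.735) / 0.27 = 1.5551 / 0.27 = 5.7595
A = e^5.7595 ≈ 317.2 hectares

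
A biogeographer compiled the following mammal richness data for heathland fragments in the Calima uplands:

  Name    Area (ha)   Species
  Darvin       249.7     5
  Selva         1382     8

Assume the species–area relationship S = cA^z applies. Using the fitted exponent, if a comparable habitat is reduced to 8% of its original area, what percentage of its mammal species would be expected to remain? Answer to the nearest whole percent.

z = ln(8/5) / ln(1382/249.7) = 0.4700 / 1.7110 = 0.2747
S_new/S_old = (A_new/A_old)^z = 0.08^0.2747 = exp(0.2747 × -2.5257) = 0.4997

50%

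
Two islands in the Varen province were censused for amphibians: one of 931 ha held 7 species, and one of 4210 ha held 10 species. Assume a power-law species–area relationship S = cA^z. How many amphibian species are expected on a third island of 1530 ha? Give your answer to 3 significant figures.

z = ln(10/7) / ln(4210/931) = 0.3567 / 1.5090 = 0.2364
c = 7 / 931^0.2364 = 7 / 5.032 = 1.391
S₃ = 1.391 × 1530^0.2364 = 1.391 × 5.659 ≈ 7.872

7.87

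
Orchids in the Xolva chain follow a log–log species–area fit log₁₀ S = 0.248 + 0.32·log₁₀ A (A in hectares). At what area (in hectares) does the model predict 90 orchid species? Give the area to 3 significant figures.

215000 hectares

90 = 1.77 × A^0.32  ⇒  A^0.32 = 90/1.77 = 50.84
ln A = ln(50.84) / 0.32 = 3.9288 / 0.32 = 12.2774
A = e^12.2774 ≈ 214787 hectares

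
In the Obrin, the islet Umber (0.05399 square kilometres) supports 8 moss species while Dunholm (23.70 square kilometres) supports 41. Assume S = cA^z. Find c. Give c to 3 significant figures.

z = ln(S₂/S₁) / ln(A₂/A₁) = ln(41/8) / ln(23.7/0.05399) = 1.6341 / 6.0844 = 0.2686
c = S₁ / A₁^z = 8 / 0.05399^0.2686 = 8 / 0.4566 = 17.52

17.5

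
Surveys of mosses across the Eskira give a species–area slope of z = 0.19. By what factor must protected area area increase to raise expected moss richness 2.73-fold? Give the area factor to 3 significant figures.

(A₂/A₁)^0.19 = 2.73, so A₂/A₁ = 2.73^(1/0.19) = 2.73^5.263
ln(A₂/A₁) = ln 2.73 / 0.19 = 1.0043 / 0.19 = 5.2858
A₂/A₁ = e^5.2858 ≈ 197.5

198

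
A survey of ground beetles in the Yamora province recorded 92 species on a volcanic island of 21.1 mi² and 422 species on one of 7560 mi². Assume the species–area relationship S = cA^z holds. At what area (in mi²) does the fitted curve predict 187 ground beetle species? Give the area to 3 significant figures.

z = ln(422/92) / ln(7560/21.1) = 1.5232 / 5.8814 = 0.2590
c = 92 / 21.1^0.2590 = 92 / 2.203 = 41.76
A = (187/41.76)^(1/0.2590) ⇒ ln A = ln(4.477)/0.2590 = 5.7881
A = e^5.7881 ≈ 326.4 mi²

326 mi²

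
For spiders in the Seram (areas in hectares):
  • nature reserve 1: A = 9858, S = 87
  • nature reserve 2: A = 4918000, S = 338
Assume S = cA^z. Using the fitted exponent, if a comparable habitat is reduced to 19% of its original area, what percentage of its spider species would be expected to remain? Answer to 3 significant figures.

69.6%

z = ln(338/87) / ln(4918000/9858) = 1.3571 / 6.2124 = 0.2185
S_new/S_old = (A_new/A_old)^z = 0.19^0.2185 = exp(0.2185 × -1.6607) = 0.6957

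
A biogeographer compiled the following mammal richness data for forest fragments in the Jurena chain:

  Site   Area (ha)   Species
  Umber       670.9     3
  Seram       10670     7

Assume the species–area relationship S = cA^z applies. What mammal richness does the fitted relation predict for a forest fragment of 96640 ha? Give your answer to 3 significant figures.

13.7

z = ln(7/3) / ln(10670/670.9) = 0.8473 / 2.7666 = 0.3063
c = 3 / 670.9^0.3063 = 3 / 7.34 = 0.4087
S₃ = 0.4087 × 96640^0.3063 = 0.4087 × 33.63 ≈ 13.75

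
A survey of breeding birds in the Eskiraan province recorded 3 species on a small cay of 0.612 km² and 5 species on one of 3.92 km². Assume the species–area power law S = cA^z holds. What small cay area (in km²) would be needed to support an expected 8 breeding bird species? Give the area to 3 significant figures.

21.6 km²

z = ln(5/3) / ln(3.92/0.612) = 0.5108 / 1.8571 = 0.2751
c = 3 / 0.612^0.2751 = 3 / 0.8737 = 3.434
A = (8/3.434)^(1/0.2751) ⇒ ln A = ln(2.33)/0.2751 = 3.0748
A = e^3.0748 ≈ 21.65 km²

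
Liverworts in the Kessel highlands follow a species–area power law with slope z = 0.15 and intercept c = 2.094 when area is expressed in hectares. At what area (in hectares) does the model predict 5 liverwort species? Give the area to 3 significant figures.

5 = 2.094 × A^0.15  ⇒  A^0.15 = 5/2.094 = 2.388
ln A = ln(2.388) / 0.15 = 0.8704 / 0.15 = 5.8024
A = e^5.8024 ≈ 331.1 hectares

331 hectares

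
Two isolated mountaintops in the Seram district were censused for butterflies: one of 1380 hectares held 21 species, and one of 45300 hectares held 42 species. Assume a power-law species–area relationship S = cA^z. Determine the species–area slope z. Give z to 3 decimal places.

0.199

Taking logs: ln S = ln c + z ln A, so z = (ln S₂ − ln S₁)/(ln A₂ − ln A₁).
z = ln(42/21) / ln(45300/1380) = ln(2) / ln(32.83) = 0.6931 / 3.4912 = 0.1985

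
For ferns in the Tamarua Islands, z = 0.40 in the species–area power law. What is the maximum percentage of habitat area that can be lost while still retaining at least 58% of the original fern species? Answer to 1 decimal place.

Need (A_new/A_old)^0.4 = 0.58, so A_new/A_old = 0.58^(1/0.4) = 0.58^2.5
ln(A_new/A_old) = ln 0.58 / 0.4 = -0.5447 / 0.4 = -1.3618
A_new/A_old = e^-1.3618 ≈ 0.2562
Fraction that can be lost = 1 − 0.2562 = 0.7438

74.4%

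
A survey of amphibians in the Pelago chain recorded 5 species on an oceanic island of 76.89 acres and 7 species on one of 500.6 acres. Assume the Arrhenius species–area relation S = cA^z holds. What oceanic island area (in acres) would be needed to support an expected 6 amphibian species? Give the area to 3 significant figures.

212 acres

z = ln(7/5) / ln(500.6/76.89) = 0.3365 / 1.8734 = 0.1796
c = 5 / 76.89^0.1796 = 5 / 2.181 = 2.292
A = (6/2.292)^(1/0.1796) ⇒ ln A = ln(2.618)/0.1796 = 5.3575
A = e^5.3575 ≈ 212.2 acres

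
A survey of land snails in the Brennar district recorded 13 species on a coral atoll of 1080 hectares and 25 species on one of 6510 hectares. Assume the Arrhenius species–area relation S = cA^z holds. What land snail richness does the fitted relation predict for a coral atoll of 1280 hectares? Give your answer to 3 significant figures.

13.8

z = ln(25/13) / ln(6510/1080) = 0.6539 / 1.7964 = 0.3640
c = 13 / 1080^0.3640 = 13 / 12.71 = 1.023
S₃ = 1.023 × 1280^0.3640 = 1.023 × 13.52 ≈ 13.83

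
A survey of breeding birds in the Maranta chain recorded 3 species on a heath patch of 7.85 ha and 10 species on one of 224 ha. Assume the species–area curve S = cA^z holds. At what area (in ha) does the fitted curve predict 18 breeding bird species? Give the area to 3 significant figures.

1150 ha

z = ln(10/3) / ln(224/7.85) = 1.2040 / 3.3511 = 0.3593
c = 3 / 7.85^0.3593 = 3 / 2.097 = 1.431
A = (18/1.431)^(1/0.3593) ⇒ ln A = ln(12.58)/0.3593 = 7.0477
A = e^7.0477 ≈ 1150 ha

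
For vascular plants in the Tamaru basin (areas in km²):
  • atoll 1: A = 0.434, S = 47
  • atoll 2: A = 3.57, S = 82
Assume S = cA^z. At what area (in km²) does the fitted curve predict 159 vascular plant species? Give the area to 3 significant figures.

43.8 km²

z = ln(82/47) / ln(3.57/0.434) = 0.5566 / 2.1073 = 0.2641
c = 47 / 0.434^0.2641 = 47 / 0.8021 = 58.59
A = (159/58.59)^(1/0.2641) ⇒ ln A = ln(2.714)/0.2641 = 3.7797
A = e^3.7797 ≈ 43.8 km²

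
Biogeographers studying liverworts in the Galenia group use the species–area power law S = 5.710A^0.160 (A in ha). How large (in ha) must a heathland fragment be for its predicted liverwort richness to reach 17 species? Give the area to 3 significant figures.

17 = 5.71 × A^0.16  ⇒  A^0.16 = 17/5.71 = 2.977
ln A = ln(2.977) / 0.16 = 1.0910 / 0.16 = 6.8187
A = e^6.8187 ≈ 914.8 ha

915 ha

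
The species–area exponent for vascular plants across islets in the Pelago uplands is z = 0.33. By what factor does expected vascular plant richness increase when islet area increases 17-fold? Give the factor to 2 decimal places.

2.55

S₂/S₁ = (A₂/A₁)^z = 17^0.33
ln(S₂/S₁) = 0.33 × ln 17 = 0.33 × 2.8332 = 0.9350
S₂/S₁ = e^0.9350 ≈ 2.547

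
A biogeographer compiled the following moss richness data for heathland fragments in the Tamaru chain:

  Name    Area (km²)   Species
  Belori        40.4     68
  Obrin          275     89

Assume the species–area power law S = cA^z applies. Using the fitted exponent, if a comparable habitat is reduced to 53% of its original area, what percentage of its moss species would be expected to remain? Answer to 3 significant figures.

91.5%

z = ln(89/68) / ln(275/40.4) = 0.2691 / 1.9179 = 0.1403
S_new/S_old = (A_new/A_old)^z = 0.53^0.1403 = exp(0.1403 × -0.6349) = 0.9148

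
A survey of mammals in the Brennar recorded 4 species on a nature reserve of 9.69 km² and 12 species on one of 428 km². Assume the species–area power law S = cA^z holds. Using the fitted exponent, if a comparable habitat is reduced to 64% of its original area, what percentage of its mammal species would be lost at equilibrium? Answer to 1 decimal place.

z = ln(12/4) / ln(428/9.69) = 1.0986 / 3.7880 = 0.2900
S_new/S_old = (A_new/A_old)^z = 0.64^0.2900 = exp(0.2900 × -0.4463) = 0.8786
Fraction lost = 1 − 0.8786 = 0.1214

12.1%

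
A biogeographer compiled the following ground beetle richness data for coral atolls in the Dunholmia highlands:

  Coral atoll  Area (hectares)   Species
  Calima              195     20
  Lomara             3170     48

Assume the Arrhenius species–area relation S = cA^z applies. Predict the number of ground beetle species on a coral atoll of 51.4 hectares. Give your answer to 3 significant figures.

13.2

z = ln(48/20) / ln(3170/195) = 0.8755 / 2.7885 = 0.3140
c = 20 / 195^0.3140 = 20 / 5.236 = 3.82
S₃ = 3.82 × 51.4^0.3140 = 3.82 × 3.445 ≈ 13.16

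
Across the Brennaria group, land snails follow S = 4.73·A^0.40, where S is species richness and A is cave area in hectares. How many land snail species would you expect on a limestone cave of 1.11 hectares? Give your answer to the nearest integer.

5 species

S = 4.73 × 1.11^0.4 = 4.73 × 1.043 ≈ 4.932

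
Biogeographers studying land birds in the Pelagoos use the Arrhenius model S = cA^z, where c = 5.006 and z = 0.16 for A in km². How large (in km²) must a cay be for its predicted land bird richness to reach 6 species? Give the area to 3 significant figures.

6 = 5.006 × A^0.16  ⇒  A^0.16 = 6/5.006 = 1.199
ln A = ln(1.199) / 0.16 = 0.1811 / 0.16 = 1.1320
A = e^1.1320 ≈ 3.102 km²

3.10 km²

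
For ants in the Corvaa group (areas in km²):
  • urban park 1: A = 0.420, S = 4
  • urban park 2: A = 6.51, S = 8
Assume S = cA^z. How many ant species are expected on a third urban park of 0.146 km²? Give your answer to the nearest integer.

z = ln(8/4) / ln(6.51/0.42) = 0.6931 / 2.7408 = 0.2529
c = 4 / 0.42^0.2529 = 4 / 0.803 = 4.981
S₃ = 4.981 × 0.146^0.2529 = 4.981 × 0.6147 ≈ 3.062

3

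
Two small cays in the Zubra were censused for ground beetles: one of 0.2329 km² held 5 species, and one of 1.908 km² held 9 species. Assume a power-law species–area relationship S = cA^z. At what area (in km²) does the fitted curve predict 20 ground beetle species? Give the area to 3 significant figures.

z = ln(9/5) / ln(1.908/0.2329) = 0.5878 / 2.1032 = 0.2795
c = 5 / 0.2329^0.2795 = 5 / 0.6655 = 7.513
A = (20/7.513)^(1/0.2795) ⇒ ln A = ln(2.662)/0.2795 = 3.5033
A = e^3.5033 ≈ 33.22 km²

33.2 km²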